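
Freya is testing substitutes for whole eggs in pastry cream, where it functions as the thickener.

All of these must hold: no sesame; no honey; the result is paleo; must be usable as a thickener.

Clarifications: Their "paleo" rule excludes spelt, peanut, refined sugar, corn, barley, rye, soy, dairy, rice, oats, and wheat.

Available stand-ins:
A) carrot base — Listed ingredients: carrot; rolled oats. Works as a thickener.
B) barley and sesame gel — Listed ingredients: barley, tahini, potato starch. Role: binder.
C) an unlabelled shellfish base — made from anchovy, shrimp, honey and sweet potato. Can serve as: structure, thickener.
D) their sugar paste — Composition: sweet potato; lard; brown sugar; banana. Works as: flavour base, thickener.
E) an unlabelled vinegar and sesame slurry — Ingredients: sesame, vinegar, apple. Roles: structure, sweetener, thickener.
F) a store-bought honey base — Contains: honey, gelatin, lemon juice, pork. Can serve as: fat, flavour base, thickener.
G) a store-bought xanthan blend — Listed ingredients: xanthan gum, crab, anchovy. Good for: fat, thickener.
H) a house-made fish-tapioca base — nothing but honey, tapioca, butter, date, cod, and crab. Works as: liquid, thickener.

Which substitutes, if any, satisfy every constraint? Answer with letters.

G

A: has rolled oats, so not paleo — out
B: not usable as a thickener; has barley, so not paleo (and 1 more) — out
C: has honey, so not honey-free — no
D: has brown sugar, so not paleo — reject
E: has sesame, so not sesame-free — reject
F: has honey, so not honey-free — no
G: works as a thickener, no honey, no sesame — keep
H: has butter, so not paleo; has honey, so not honey-free — no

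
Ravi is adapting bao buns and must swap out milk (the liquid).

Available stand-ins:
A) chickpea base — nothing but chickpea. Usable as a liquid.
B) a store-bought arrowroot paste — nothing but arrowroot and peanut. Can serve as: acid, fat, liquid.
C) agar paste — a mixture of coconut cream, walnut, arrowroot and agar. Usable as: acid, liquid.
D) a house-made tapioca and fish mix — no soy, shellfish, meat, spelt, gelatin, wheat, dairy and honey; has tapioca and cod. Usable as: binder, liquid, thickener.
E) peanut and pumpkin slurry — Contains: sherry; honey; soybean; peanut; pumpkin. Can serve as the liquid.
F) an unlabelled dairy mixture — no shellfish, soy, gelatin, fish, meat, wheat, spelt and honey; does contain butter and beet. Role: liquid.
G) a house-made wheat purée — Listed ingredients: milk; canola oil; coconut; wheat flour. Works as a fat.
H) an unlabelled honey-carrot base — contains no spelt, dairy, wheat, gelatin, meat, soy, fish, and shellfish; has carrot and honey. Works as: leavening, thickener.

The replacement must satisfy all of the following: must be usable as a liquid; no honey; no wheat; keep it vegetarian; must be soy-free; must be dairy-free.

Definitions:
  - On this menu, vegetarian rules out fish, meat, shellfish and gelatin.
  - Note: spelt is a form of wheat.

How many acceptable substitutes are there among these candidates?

A: wheat-free, no dairy — OK
B: wheat-free, no soy — valid
C: coconut cream and walnut etc. — none of it excluded — valid
D: has cod, so not vegetarian — reject
E: has soybean, so not soy-free; has honey, so not honey-free — out
F: has butter, so not dairy-free — out
G: not usable as a liquid; has milk, so not dairy-free (and 1 more) — out
H: not usable as a liquid; has honey, so not honey-free — reject

3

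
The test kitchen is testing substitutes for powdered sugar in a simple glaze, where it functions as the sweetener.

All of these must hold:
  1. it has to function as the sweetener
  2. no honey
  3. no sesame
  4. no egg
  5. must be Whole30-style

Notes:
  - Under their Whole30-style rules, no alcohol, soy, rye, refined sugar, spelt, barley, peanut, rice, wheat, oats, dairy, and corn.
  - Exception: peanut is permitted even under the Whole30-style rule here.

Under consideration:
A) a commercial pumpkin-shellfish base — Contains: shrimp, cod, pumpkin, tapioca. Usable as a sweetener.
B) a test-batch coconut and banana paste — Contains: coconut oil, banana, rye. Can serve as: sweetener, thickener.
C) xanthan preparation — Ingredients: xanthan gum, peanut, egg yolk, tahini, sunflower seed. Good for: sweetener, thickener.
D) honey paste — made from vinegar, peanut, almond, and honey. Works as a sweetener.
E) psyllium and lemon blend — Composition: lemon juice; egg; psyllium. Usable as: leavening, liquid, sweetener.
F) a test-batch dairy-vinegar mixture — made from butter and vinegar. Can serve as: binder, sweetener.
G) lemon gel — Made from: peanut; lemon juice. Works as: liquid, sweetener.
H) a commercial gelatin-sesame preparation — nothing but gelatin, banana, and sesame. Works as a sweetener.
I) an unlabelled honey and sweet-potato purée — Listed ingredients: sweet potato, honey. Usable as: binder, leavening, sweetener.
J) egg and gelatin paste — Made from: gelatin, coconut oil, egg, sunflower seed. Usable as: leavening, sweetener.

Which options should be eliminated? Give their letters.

B, C, D, E, F, H, I, J

A: every rule checks out — OK
B: has rye, so not Whole30-style — no
C: has tahini, so not sesame-free; has egg yolk, so not egg-free — no
D: has honey, so not honey-free — no
E: has egg, so not egg-free — out
F: has butter, so not Whole30-style — reject
G: peanut is permitted under the Whole30-style carve-out; nothing else excluded — OK
H: has sesame, so not sesame-free — no
I: has honey, so not honey-free — reject
J: has egg, so not egg-free — reject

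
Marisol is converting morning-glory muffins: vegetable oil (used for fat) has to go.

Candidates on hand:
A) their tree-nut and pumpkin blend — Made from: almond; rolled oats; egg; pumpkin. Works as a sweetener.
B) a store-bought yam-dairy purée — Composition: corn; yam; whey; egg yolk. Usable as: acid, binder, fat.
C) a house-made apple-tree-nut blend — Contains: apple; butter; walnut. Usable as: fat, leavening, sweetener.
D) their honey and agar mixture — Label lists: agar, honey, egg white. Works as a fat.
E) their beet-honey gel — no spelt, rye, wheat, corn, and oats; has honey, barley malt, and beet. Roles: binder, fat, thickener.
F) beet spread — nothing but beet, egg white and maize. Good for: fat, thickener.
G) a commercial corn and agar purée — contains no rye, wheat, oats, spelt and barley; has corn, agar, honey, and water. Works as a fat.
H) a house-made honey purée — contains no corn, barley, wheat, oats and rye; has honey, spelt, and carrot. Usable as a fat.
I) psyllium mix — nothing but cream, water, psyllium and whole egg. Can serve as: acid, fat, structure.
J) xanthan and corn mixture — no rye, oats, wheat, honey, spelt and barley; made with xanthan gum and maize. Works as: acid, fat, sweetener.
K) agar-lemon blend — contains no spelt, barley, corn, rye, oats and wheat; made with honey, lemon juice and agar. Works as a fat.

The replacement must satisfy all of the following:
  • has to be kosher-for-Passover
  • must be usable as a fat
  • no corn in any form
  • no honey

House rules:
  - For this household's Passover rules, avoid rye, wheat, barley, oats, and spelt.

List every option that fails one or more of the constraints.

A: not usable as a fat; has rolled oats, so not kosher-for-Passover — no
B: has corn, so not corn-free — out
C: only butter, walnut, and apple; none excluded — OK
D: has honey, so not honey-free — out
E: has barley malt, so not kosher-for-Passover; has honey, so not honey-free — no
F: has maize, so not corn-free — reject
G: has corn, so not corn-free; has honey, so not honey-free — reject
H: has spelt, so not kosher-for-Passover; has honey, so not honey-free — no
I: all constraints satisfied — OK
J: has maize, so not corn-free — reject
K: has honey, so not honey-free — reject

A, B, D, E, F, G, H, J, K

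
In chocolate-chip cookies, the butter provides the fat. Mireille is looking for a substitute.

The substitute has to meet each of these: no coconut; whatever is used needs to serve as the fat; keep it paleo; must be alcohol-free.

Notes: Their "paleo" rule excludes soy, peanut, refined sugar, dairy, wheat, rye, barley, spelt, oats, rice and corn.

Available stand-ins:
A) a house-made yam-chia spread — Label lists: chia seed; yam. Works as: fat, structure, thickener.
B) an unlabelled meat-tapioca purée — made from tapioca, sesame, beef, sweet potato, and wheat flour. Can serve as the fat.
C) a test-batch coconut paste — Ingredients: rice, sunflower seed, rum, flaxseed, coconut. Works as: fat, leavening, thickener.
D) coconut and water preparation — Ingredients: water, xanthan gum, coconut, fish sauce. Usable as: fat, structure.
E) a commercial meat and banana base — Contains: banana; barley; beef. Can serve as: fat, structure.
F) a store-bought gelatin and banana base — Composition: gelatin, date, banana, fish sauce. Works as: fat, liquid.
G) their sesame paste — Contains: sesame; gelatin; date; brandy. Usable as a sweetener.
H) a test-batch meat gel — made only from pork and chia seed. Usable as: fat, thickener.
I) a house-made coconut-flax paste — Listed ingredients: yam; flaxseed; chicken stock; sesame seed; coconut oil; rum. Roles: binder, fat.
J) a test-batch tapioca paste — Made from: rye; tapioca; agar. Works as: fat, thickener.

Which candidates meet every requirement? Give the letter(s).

A: works as a fat, no coconut, paleo — OK
B: has wheat flour, so not paleo — out
C: has rice, so not paleo; has rum, so not alcohol-free (and 1 more) — out
D: has coconut, so not coconut-free — reject
E: has barley, so not paleo — out
F: fish sauce and gelatin etc. — none of it excluded — keep
G: not usable as a fat; has brandy, so not alcohol-free — no
H: nothing on the exclusion list — valid
I: has rum, so not alcohol-free; has coconut oil, so not coconut-free — no
J: has rye, so not paleo — no

A, F, H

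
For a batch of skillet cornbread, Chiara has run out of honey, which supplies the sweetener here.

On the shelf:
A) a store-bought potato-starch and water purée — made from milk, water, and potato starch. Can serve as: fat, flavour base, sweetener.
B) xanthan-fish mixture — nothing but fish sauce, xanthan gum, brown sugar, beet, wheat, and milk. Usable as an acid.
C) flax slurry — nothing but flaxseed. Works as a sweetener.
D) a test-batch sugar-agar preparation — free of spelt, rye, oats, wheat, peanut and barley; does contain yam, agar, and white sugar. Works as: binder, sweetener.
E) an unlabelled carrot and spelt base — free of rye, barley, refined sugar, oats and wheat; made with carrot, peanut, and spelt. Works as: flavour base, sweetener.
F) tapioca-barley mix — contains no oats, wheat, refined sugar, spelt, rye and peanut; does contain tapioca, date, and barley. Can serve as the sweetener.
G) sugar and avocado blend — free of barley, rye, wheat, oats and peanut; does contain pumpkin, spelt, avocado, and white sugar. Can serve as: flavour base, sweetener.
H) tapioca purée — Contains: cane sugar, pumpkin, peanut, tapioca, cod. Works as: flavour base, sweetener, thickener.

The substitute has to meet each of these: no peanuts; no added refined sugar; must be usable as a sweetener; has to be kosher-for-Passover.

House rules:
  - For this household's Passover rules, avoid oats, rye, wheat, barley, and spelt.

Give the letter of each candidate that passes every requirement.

A: works as a sweetener, no peanut, kosher-for-Passover — valid
B: not usable as a sweetener; has wheat, so not kosher-for-Passover (and 1 more) — no
C: no refined sugar, kosher-for-Passover — keep
D: has white sugar, so not no-added-sugar — no
E: has spelt, so not kosher-for-Passover; has peanut, so not peanut-free — no
F: has barley, so not kosher-for-Passover — out
G: has spelt, so not kosher-for-Passover; has white sugar, so not no-added-sugar — reject
H: has cane sugar, so not no-added-sugar; has peanut, so not peanut-free — out

A, C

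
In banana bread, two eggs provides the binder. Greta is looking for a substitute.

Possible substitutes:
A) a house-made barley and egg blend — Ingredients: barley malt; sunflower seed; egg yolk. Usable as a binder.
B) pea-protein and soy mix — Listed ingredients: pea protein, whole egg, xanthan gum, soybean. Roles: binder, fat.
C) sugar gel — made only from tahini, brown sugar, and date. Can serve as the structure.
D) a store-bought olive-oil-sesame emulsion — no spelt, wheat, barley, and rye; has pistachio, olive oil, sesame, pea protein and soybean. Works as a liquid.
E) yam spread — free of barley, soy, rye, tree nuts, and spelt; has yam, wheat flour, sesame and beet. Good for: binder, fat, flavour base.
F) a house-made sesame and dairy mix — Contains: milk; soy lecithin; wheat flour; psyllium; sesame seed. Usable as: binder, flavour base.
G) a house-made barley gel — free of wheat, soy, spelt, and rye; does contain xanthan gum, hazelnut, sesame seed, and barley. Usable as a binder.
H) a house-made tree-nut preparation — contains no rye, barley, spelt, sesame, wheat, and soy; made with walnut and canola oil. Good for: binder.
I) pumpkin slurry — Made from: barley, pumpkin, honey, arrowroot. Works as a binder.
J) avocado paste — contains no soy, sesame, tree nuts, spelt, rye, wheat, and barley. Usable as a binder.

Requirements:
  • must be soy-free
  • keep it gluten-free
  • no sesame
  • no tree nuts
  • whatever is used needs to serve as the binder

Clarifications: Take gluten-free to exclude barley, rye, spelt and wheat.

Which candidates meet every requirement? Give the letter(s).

J

A: has barley malt, so not gluten-free — reject
B: has soybean, so not soy-free — out
C: not usable as a binder; has tahini, so not sesame-free — out
D: not usable as a binder; has soybean, so not soy-free (and 2 more) — out
E: has wheat flour, so not gluten-free; has sesame, so not sesame-free — reject
F: has wheat flour, so not gluten-free; has soy lecithin, so not soy-free (and 1 more) — reject
G: has barley, so not gluten-free; has sesame seed, so not sesame-free (and 1 more) — reject
H: has walnut, so not tree-nut-free — no
I: has barley, so not gluten-free — out
J: works as a binder, no soy, gluten-free — keep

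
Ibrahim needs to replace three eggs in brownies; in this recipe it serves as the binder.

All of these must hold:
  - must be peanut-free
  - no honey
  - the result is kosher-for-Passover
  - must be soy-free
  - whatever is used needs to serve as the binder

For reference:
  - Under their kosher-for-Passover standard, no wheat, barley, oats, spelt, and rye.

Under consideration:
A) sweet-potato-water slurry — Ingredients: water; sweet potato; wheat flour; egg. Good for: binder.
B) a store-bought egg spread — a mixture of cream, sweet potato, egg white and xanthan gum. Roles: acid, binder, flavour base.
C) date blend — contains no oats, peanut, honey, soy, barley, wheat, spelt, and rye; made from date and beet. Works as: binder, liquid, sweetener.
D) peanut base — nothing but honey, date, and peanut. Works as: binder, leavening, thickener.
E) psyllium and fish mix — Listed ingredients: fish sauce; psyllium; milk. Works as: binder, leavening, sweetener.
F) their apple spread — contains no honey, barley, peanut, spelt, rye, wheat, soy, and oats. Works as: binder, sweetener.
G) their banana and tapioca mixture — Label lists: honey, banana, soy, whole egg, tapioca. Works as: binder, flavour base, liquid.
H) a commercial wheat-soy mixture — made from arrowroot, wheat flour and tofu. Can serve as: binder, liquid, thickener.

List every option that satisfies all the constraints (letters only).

A: has wheat flour, so not kosher-for-Passover — out
B: no peanut, no honey — keep
C: works as a binder, no soy, kosher-for-Passover — valid
D: has peanut, so not peanut-free; has honey, so not honey-free — no
E: only milk, fish sauce and psyllium; none excluded — OK
F: every rule checks out — OK
G: has honey, so not honey-free; has soy, so not soy-free — out
H: has wheat flour, so not kosher-for-Passover; has tofu, so not soy-free — reject

B, C, E, F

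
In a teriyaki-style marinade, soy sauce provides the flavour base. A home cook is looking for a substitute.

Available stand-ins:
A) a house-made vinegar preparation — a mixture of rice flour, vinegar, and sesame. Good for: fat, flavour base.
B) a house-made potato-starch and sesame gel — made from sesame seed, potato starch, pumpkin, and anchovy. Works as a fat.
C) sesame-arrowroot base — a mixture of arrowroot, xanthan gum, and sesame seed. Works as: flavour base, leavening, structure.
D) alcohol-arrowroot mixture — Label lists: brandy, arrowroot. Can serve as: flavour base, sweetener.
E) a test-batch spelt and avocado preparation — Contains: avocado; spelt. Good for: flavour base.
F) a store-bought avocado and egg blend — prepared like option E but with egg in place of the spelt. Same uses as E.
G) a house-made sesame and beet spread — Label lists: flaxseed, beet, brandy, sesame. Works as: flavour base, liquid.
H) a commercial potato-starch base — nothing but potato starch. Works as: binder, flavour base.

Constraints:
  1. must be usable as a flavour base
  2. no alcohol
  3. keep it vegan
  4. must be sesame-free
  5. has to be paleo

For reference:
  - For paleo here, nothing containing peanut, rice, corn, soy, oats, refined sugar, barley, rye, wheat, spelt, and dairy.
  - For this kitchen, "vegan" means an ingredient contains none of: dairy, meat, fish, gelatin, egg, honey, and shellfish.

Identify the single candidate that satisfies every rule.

A: has rice flour, so not paleo; has sesame, so not sesame-free — out
B: not usable as a flavour base; has anchovy, so not vegan (and 1 more) — no
C: has sesame seed, so not sesame-free — reject
D: has brandy, so not alcohol-free — reject
E: has spelt, so not paleo — no
F: has egg, so not vegan — no
G: has sesame, so not sesame-free; has brandy, so not alcohol-free — reject
H: every rule checks out — valid

H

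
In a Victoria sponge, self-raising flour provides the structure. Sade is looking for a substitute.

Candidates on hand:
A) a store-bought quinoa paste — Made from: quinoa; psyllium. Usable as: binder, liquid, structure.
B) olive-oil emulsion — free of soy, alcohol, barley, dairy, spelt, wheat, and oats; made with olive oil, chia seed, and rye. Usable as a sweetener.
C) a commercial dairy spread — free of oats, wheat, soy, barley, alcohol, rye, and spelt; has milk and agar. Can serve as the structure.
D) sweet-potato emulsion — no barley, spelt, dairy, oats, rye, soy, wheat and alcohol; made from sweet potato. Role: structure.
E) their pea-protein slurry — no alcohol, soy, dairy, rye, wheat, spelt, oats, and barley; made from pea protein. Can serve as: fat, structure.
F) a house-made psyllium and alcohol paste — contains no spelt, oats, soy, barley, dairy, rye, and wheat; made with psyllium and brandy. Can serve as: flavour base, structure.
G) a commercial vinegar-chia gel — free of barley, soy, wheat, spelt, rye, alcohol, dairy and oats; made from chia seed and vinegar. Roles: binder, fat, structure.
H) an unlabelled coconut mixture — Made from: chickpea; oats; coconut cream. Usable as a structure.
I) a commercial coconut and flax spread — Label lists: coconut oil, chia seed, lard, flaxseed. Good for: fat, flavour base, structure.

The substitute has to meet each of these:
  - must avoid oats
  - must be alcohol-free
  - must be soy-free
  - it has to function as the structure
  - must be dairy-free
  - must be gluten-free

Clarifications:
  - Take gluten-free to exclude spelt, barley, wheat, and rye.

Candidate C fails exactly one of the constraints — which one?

usable as a structure: satisfied
gluten-free: satisfied
dairy-free: has milk — fails
alcohol-free: satisfied
oat-free: satisfied
soy-free: satisfied

dairy-free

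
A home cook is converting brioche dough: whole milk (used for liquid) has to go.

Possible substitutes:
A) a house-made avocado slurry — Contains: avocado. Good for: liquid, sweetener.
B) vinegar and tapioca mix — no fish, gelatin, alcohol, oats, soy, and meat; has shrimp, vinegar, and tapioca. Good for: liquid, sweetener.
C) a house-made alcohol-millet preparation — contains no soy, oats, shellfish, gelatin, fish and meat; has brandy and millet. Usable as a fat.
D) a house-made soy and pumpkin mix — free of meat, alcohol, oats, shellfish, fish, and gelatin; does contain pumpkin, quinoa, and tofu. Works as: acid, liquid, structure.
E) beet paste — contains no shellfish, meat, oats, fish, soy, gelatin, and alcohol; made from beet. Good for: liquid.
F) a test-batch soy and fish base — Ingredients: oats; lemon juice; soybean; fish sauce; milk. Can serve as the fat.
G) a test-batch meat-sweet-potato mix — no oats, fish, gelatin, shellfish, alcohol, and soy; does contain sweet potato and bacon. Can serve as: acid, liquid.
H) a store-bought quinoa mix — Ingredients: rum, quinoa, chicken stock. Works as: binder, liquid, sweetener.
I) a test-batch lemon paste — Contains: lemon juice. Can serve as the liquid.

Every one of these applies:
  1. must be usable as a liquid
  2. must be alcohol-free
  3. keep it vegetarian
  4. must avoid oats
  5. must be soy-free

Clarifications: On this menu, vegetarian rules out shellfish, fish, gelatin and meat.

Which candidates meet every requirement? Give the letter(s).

A, E, I

A: only avocado; none excluded — OK
B: has shrimp, so not vegetarian — out
C: not usable as a liquid; has brandy, so not alcohol-free — reject
D: has tofu, so not soy-free — no
E: every rule checks out — OK
F: not usable as a liquid; has fish sauce, so not vegetarian (and 2 more) — reject
G: has bacon, so not vegetarian — no
H: has chicken stock, so not vegetarian; has rum, so not alcohol-free — out
I: no oats, no alcohol — valid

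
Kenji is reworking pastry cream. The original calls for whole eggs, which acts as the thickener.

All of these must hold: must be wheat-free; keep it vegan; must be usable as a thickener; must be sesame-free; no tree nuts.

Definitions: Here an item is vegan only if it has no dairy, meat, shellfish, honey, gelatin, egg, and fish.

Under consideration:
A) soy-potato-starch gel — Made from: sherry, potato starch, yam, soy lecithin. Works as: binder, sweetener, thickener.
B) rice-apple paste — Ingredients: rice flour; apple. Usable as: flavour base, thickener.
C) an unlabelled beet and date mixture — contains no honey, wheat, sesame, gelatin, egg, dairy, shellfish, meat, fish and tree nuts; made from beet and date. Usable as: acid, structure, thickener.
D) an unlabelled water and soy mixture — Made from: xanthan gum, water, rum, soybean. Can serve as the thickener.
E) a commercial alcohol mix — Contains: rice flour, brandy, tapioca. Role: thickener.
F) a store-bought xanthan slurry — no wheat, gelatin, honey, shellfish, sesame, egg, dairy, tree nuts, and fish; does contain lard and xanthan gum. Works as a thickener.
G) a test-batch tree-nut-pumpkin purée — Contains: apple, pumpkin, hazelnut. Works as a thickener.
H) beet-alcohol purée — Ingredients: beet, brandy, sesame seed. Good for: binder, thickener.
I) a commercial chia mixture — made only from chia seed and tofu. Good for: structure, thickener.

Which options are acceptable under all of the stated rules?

A, B, C, D, E, I

A: sherry and soy lecithin etc. — none of it excluded — OK
B: works as a thickener, no wheat, no tree nuts — OK
C: all constraints satisfied — OK
D: rum and soybean etc. — none of it excluded — valid
E: every rule checks out — keep
F: has lard, so not vegan — no
G: has hazelnut, so not tree-nut-free — reject
H: has sesame seed, so not sesame-free — reject
I: only tofu and chia seed; none excluded — valid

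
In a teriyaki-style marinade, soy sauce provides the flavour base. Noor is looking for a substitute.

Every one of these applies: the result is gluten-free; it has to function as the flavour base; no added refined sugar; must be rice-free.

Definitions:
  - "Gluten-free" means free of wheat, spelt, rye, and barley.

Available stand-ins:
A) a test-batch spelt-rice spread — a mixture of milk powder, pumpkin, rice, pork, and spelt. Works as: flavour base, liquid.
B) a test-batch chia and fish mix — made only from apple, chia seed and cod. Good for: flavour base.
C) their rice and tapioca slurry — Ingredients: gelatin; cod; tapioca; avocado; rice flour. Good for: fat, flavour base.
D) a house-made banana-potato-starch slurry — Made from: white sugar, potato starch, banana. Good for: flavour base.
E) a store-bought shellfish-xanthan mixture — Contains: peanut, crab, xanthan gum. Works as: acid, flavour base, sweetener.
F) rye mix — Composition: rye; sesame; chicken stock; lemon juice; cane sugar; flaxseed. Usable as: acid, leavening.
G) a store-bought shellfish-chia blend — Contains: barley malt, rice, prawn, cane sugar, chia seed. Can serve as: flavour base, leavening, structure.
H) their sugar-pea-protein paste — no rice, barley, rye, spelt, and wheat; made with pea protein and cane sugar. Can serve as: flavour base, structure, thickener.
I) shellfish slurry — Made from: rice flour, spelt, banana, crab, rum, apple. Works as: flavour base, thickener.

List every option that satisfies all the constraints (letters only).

A: has spelt, so not gluten-free; has rice, so not rice-free — reject
B: no refined sugar, gluten-free — keep
C: has rice flour, so not rice-free — reject
D: has white sugar, so not no-added-sugar — reject
E: no refined sugar, gluten-free — OK
F: not usable as a flavour base; has rye, so not gluten-free (and 1 more) — reject
G: has barley malt, so not gluten-free; has rice, so not rice-free (and 1 more) — no
H: has cane sugar, so not no-added-sugar — no
I: has spelt, so not gluten-free; has rice flour, so not rice-free — out

B, E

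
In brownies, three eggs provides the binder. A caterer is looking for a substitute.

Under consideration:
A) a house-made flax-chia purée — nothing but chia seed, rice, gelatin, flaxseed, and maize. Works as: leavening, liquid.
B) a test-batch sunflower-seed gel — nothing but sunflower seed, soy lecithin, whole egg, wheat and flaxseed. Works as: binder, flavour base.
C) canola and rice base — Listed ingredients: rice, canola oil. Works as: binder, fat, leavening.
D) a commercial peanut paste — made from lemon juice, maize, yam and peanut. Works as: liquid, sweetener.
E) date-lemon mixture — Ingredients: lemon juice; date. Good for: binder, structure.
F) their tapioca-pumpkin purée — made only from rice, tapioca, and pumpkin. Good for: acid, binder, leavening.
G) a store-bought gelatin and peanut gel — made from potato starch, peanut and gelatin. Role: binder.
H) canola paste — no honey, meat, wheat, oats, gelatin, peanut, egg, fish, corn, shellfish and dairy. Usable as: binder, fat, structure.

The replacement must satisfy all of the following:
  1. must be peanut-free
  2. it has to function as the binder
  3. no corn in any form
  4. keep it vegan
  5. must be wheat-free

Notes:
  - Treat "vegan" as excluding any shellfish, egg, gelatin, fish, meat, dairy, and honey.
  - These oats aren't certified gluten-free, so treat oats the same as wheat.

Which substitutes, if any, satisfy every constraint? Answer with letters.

C, E, F, H

A: not usable as a binder; has gelatin, so not vegan (and 1 more) — reject
B: has whole egg, so not vegan; has wheat, so not wheat-free — reject
C: only rice and canola oil; none excluded — OK
D: not usable as a binder; has maize, so not corn-free (and 1 more) — out
E: works as a binder, wheat-free, no peanut — valid
F: all constraints satisfied — keep
G: has gelatin, so not vegan; has peanut, so not peanut-free — reject
H: works as a binder, no peanut, wheat-free — valid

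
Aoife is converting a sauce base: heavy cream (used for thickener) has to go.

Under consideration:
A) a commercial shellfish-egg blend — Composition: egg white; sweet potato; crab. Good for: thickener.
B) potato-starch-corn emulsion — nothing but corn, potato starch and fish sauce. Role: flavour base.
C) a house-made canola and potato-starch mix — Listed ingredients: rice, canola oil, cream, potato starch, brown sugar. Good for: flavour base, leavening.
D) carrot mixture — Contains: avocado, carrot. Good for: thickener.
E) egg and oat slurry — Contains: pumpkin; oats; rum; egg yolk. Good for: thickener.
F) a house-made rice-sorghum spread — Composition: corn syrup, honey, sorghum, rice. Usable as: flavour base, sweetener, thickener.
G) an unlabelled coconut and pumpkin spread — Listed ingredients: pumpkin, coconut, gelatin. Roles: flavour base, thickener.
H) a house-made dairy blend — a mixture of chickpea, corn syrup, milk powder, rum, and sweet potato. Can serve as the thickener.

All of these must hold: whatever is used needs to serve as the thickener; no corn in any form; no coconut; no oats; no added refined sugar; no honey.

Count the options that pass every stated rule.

2

A: all constraints satisfied — keep
B: not usable as a thickener; has corn, so not corn-free — out
C: not usable as a thickener; has brown sugar, so not no-added-sugar — reject
D: only avocado and carrot; none excluded — OK
E: has oats, so not oat-free — out
F: has corn syrup, so not corn-free; has honey, so not honey-free — no
G: has coconut, so not coconut-free — reject
H: has corn syrup, so not corn-free — out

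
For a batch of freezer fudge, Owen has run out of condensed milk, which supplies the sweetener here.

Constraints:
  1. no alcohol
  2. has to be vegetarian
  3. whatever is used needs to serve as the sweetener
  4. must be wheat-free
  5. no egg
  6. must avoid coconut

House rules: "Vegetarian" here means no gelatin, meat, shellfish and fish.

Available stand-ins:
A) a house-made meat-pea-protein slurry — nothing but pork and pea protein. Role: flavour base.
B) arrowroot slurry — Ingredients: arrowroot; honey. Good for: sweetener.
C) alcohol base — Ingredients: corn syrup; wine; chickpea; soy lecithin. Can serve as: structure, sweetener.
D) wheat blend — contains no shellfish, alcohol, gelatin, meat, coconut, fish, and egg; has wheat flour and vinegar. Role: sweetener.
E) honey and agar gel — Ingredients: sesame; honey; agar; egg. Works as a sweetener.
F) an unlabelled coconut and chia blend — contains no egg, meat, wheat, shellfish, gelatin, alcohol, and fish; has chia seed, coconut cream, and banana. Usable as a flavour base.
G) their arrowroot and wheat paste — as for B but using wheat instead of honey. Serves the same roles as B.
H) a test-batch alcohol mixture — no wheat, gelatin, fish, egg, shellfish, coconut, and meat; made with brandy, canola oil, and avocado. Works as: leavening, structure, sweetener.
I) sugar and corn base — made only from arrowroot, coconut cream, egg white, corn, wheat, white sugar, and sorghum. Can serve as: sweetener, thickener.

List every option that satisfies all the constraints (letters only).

B

A: not usable as a sweetener; has pork, so not vegetarian — no
B: only honey and arrowroot; none excluded — valid
C: has wine, so not alcohol-free — reject
D: has wheat flour, so not wheat-free — out
E: has egg, so not egg-free — reject
F: not usable as a sweetener; has coconut cream, so not coconut-free — out
G: has wheat, so not wheat-free — reject
H: has brandy, so not alcohol-free — reject
I: has wheat, so not wheat-free; has egg white, so not egg-free (and 1 more) — no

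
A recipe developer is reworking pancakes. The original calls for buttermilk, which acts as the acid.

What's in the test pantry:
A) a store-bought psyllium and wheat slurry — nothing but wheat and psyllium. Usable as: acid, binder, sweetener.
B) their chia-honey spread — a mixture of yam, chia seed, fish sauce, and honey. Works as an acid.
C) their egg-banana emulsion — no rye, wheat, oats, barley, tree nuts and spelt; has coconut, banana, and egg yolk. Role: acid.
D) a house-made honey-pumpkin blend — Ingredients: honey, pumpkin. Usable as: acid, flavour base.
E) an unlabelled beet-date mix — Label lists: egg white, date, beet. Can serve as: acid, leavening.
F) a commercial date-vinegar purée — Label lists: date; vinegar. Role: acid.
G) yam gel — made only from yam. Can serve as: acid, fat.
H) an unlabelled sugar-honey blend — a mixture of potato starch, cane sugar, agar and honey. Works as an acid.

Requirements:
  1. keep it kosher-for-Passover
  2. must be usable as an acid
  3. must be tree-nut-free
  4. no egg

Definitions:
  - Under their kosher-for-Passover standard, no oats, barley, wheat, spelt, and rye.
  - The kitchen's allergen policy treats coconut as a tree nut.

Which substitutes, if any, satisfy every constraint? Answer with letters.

A: has wheat, so not kosher-for-Passover — no
B: fish sauce and honey etc. — none of it excluded — keep
C: has coconut, so not tree-nut-free; has egg yolk, so not egg-free — no
D: works as an acid, no egg, tree-nut-free — keep
E: has egg white, so not egg-free — reject
F: only date and vinegar; none excluded — keep
G: every rule checks out — valid
H: honey and cane sugar etc. — none of it excluded — OK

B, D, F, G, H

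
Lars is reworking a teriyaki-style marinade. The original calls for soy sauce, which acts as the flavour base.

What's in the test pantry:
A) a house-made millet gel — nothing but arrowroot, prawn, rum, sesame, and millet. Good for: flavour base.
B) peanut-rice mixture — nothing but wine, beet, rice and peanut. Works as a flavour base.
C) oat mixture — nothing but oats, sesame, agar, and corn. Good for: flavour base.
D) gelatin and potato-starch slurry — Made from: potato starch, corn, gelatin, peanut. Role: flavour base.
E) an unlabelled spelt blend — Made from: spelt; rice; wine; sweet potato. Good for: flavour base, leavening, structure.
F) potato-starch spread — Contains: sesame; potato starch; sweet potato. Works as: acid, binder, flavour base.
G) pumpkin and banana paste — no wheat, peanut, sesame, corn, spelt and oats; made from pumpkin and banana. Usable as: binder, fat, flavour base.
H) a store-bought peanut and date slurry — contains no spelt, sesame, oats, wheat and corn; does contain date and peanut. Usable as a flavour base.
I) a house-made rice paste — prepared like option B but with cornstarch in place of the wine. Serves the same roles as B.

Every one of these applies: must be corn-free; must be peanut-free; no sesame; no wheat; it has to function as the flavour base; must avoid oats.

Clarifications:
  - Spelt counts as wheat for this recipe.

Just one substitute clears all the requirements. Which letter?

G

A: has sesame, so not sesame-free — reject
B: has peanut, so not peanut-free — reject
C: has sesame, so not sesame-free; has oats, so not oat-free (and 1 more) — reject
D: has peanut, so not peanut-free; has corn, so not corn-free — out
E: has spelt, so not wheat-free — out
F: has sesame, so not sesame-free — no
G: every rule checks out — keep
H: has peanut, so not peanut-free — reject
I: has peanut, so not peanut-free; has cornstarch, so not corn-free — no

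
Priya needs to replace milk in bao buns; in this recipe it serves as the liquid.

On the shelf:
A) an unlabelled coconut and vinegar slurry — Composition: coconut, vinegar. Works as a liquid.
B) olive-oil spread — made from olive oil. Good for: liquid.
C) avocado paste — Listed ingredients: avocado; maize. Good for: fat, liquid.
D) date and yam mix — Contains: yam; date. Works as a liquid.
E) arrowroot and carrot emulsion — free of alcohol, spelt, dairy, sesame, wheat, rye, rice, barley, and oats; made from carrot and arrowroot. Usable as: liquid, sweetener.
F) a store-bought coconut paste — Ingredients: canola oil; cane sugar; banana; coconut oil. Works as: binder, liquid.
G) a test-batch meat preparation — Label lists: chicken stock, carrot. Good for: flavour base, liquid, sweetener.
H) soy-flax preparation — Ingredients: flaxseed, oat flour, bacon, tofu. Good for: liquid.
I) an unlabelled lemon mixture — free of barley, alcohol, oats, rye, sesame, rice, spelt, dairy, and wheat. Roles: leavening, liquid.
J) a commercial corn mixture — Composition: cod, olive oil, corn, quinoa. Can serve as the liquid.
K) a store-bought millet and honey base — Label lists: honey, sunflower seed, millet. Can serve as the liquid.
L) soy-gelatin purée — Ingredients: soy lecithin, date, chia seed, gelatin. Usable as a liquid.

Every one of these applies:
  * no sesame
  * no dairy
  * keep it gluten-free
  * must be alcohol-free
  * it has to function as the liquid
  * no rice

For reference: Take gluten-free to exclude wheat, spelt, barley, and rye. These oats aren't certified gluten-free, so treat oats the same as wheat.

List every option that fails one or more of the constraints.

A: every rule checks out — OK
B: no dairy, gluten-free — keep
C: works as a liquid, no rice, no dairy — valid
D: works as a liquid, no alcohol, no sesame — keep
E: works as a liquid, no alcohol, no rice — OK
F: coconut oil and cane sugar etc. — none of it excluded — OK
G: only chicken stock and carrot; none excluded — keep
H: has oat flour, so not gluten-free — reject
I: no rice, no sesame — keep
J: all constraints satisfied — OK
K: gluten-free, no rice — valid
L: no rice, no sesame — valid

H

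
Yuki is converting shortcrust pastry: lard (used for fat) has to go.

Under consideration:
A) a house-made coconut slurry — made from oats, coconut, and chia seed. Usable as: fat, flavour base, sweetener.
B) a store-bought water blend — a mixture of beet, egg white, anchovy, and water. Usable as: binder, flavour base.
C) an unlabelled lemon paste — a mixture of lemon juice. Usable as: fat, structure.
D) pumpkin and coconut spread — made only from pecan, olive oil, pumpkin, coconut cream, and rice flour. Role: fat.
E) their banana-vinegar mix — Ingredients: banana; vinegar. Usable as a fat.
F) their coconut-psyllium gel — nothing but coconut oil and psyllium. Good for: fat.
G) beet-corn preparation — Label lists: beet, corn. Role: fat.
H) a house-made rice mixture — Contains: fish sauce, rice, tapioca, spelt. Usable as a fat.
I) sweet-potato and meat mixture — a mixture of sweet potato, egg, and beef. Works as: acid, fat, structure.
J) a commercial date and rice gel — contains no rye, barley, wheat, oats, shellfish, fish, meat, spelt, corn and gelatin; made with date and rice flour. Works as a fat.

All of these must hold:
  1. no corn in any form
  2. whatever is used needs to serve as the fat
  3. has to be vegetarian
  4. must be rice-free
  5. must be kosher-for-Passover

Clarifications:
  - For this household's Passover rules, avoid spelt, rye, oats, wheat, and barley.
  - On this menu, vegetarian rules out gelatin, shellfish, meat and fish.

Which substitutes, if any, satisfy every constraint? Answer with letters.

C, E, F

A: has oats, so not kosher-for-Passover — out
B: not usable as a fat; has anchovy, so not vegetarian — no
C: only lemon juice; none excluded — valid
D: has rice flour, so not rice-free — no
E: kosher-for-Passover, no rice — OK
F: works as a fat, vegetarian, no corn — valid
G: has corn, so not corn-free — no
H: has spelt, so not kosher-for-Passover; has fish sauce, so not vegetarian (and 1 more) — out
I: has beef, so not vegetarian — out
J: has rice flour, so not rice-free — reject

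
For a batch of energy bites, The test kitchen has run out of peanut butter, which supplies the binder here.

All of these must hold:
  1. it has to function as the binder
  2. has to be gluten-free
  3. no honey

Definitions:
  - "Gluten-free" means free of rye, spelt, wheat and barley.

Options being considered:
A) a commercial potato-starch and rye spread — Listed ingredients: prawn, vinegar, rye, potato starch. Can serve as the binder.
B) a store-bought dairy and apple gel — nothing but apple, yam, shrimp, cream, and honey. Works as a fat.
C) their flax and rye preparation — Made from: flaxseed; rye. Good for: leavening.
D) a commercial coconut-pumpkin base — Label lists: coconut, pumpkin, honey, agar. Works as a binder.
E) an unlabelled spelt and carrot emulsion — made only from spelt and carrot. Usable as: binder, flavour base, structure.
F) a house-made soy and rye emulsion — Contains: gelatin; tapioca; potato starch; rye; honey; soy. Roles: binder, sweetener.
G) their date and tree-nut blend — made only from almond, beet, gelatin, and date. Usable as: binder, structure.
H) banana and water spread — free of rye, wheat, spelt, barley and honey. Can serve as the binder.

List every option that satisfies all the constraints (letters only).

A: has rye, so not gluten-free — reject
B: not usable as a binder; has honey, so not honey-free — reject
C: not usable as a binder; has rye, so not gluten-free — no
D: has honey, so not honey-free — reject
E: has spelt, so not gluten-free — reject
F: has rye, so not gluten-free; has honey, so not honey-free — reject
G: gluten-free, no honey — OK
H: works as a binder, no honey, gluten-free — keep

G, H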